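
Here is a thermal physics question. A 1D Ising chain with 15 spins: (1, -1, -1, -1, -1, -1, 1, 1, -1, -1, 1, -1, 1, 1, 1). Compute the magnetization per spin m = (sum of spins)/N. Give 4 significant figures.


Step 1: Count up spins (+1): 7, down spins (-1): 8
Step 2: Total magnetization M = 7 - 8 = -1
Step 3: m = M/N = -1/15 = -0.06667

-0.06667


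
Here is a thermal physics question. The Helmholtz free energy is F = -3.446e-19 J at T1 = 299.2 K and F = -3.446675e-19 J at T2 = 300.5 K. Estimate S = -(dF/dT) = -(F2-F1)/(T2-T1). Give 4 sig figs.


Step 1: dF = F2 - F1 = -3.446675e-19 - (-3.446e-19) = -6.75e-23 J
Step 2: dT = T2 - T1 = 300.5 - 299.2 = 1.3 K
Step 3: S = -dF/dT = -(-6.75e-23)/1.3 = 5.192e-23 J/K

5.192e-23


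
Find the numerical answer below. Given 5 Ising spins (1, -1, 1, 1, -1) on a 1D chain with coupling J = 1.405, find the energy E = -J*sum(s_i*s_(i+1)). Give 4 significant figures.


Step 1: Nearest-neighbor products: -1, -1, 1, -1
Step 2: Sum of products = -2
Step 3: E = -1.405 * -2 = 2.81

2.81


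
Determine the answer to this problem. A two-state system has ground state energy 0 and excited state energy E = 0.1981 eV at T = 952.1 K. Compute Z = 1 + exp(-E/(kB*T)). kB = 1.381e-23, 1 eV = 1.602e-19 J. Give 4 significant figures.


Step 1: Compute beta*E = E*eV/(kB*T) = 0.1981*1.602e-19/(1.381e-23*952.1) = 2.414
Step 2: exp(-beta*E) = exp(-2.414) = 0.08949
Step 3: Z = 1 + 0.08949 = 1.089

1.089


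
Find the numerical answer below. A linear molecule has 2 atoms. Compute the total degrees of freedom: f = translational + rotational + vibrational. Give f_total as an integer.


Step 1: Translational DOF = 3
Step 2: Rotational DOF (linear) = 2
Step 3: Vibrational DOF = 3*2 - 5 = 1
Step 4: Total = 3 + 2 + 1 = 6

6


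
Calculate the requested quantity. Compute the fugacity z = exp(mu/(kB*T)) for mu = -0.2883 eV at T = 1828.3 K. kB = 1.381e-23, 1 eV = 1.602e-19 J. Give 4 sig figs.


Step 1: Convert mu to Joules: -0.2883*1.602e-19 = -4.619e-20 J
Step 2: kB*T = 1.381e-23*1828.3 = 2.525e-20 J
Step 3: mu/(kB*T) = -1.829
Step 4: z = exp(-1.829) = 0.1605

0.1605


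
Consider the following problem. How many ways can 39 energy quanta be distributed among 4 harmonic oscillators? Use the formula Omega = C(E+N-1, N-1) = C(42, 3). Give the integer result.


Step 1: Use binomial coefficient C(42, 3)
Step 2: Numerator = 42! / 39!
Step 3: Denominator = 3!
Step 4: Omega = 11480

11480


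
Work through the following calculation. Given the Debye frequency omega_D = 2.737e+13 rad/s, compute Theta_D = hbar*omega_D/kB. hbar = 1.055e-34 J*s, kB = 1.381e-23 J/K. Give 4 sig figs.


Step 1: hbar*omega_D = 1.055e-34 * 2.737e+13 = 2.888e-21 J
Step 2: Theta_D = 2.888e-21 / 1.381e-23
Step 3: Theta_D = 209.1 K

209.1


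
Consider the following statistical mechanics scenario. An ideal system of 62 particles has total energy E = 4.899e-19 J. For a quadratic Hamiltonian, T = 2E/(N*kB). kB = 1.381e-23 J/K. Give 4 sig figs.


Step 1: Numerator = 2*E = 2*4.899e-19 = 9.798e-19 J
Step 2: Denominator = N*kB = 62*1.381e-23 = 8.562e-22
Step 3: T = 9.798e-19 / 8.562e-22 = 1144 K

1144


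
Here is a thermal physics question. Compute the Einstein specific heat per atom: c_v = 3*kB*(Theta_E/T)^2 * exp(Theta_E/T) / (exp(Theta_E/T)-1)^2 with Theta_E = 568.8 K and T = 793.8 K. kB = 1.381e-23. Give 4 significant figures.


Step 1: x = Theta_E/T = 568.8/793.8 = 0.7166
Step 2: x^2 = 0.5134
Step 3: exp(x) = 2.047
Step 4: c_v = 3*1.381e-23*0.5134*2.047/(2.047-1)^2 = 3.97e-23

3.97e-23


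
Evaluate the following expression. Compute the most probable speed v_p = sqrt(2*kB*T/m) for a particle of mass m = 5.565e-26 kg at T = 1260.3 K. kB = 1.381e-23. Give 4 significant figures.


Step 1: Numerator = 2*kB*T = 2*1.381e-23*1260.3 = 3.481e-20
Step 2: Ratio = 3.481e-20 / 5.565e-26 = 6.255e+05
Step 3: v_p = sqrt(6.255e+05) = 790.9 m/s

790.9


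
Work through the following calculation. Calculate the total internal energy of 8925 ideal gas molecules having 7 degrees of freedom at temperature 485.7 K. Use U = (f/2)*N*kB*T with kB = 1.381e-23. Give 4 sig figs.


Step 1: f/2 = 7/2 = 3.5
Step 2: N*kB*T = 8925*1.381e-23*485.7 = 5.986e-17
Step 3: U = 3.5 * 5.986e-17 = 2.095e-16 J

2.095e-16


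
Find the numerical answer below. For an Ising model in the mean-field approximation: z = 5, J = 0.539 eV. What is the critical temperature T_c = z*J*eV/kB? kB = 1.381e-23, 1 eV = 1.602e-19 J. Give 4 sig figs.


Step 1: z*J = 5*0.539 = 2.695 eV
Step 2: Convert to Joules: 2.695*1.602e-19 = 4.317e-19 J
Step 3: T_c = 4.317e-19 / 1.381e-23 = 3.126e+04 K

3.126e+04


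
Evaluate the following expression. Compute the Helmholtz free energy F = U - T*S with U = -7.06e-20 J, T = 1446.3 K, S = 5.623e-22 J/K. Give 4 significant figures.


Step 1: T*S = 1446.3 * 5.623e-22 = 8.133e-19 J
Step 2: F = U - T*S = -7.06e-20 - 8.133e-19
Step 3: F = -8.839e-19 J

-8.839e-19


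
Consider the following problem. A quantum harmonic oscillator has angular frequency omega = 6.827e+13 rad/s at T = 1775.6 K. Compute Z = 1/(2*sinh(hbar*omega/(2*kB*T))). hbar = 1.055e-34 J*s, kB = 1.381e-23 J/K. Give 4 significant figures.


Step 1: Compute x = hbar*omega/(kB*T) = 1.055e-34*6.827e+13/(1.381e-23*1775.6) = 0.2937
Step 2: x/2 = 0.1469
Step 3: sinh(x/2) = 0.1474
Step 4: Z = 1/(2*0.1474) = 3.392

3.392


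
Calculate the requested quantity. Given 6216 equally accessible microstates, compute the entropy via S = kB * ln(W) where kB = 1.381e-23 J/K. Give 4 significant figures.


Step 1: ln(W) = ln(6216) = 8.735
Step 2: S = kB * ln(W) = 1.381e-23 * 8.735
Step 3: S = 1.206e-22 J/K

1.206e-22


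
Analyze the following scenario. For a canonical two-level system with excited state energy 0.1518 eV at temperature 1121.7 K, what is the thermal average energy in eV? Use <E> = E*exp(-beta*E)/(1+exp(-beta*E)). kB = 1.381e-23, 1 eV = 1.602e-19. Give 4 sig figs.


Step 1: beta*E = 0.1518*1.602e-19/(1.381e-23*1121.7) = 1.57
Step 2: exp(-beta*E) = 0.2081
Step 3: <E> = 0.1518*0.2081/(1+0.2081) = 0.02615 eV

0.02615


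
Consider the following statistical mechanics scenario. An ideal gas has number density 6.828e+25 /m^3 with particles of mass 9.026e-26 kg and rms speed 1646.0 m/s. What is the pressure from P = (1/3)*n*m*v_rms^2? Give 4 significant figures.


Step 1: v_rms^2 = 1646.0^2 = 2.709e+06
Step 2: n*m = 6.828e+25*9.026e-26 = 6.163
Step 3: P = (1/3)*6.163*2.709e+06 = 5.566e+06 Pa

5.566e+06


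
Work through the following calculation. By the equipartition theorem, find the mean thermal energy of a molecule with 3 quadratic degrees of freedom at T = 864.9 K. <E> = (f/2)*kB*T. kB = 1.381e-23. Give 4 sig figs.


Step 1: f/2 = 3/2 = 1.5
Step 2: kB*T = 1.381e-23 * 864.9 = 1.194e-20
Step 3: <E> = 1.5 * 1.194e-20 = 1.792e-20 J

1.792e-20


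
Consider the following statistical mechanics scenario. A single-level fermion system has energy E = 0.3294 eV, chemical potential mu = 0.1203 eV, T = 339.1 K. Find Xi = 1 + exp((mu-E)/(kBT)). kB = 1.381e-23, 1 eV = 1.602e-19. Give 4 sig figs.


Step 1: (mu - E) = 0.1203 - 0.3294 = -0.2091 eV
Step 2: x = (mu-E)*eV/(kB*T) = -0.2091*1.602e-19/(1.381e-23*339.1) = -7.153
Step 3: exp(x) = 0.0007824
Step 4: Xi = 1 + 0.0007824 = 1.001

1.001


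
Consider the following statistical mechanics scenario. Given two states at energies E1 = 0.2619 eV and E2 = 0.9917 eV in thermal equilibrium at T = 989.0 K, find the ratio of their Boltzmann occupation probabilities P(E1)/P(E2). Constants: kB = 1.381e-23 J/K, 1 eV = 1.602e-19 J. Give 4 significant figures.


Step 1: Compute energy difference dE = E1 - E2 = 0.2619 - 0.9917 = -0.7298 eV
Step 2: Convert to Joules: dE_J = -0.7298 * 1.602e-19 = -1.169e-19 J
Step 3: Compute exponent = -dE_J / (kB * T) = -(-1.169e-19) / (1.381e-23 * 989.0) = 8.56
Step 4: P(E1)/P(E2) = exp(8.56) = 5219

5219


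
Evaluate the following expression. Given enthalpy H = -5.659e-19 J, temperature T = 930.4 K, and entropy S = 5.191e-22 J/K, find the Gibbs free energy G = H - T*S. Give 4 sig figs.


Step 1: T*S = 930.4 * 5.191e-22 = 4.83e-19 J
Step 2: G = H - T*S = -5.659e-19 - 4.83e-19
Step 3: G = -1.049e-18 J

-1.049e-18


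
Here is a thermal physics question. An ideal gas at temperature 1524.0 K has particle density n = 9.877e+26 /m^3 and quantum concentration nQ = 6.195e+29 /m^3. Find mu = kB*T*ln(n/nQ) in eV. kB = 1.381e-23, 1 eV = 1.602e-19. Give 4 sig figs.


Step 1: n/nQ = 9.877e+26/6.195e+29 = 0.001594
Step 2: ln(n/nQ) = -6.441
Step 3: mu = kB*T*ln(n/nQ) = 2.105e-20*-6.441 = -1.356e-19 J
Step 4: Convert to eV: -1.356e-19/1.602e-19 = -0.8462 eV

-0.8462


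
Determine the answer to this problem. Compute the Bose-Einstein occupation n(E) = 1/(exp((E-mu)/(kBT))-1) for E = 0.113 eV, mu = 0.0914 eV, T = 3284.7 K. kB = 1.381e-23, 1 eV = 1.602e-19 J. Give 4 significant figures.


Step 1: (E - mu) = 0.0216 eV
Step 2: x = (E-mu)*eV/(kB*T) = 0.0216*1.602e-19/(1.381e-23*3284.7) = 0.07628
Step 3: exp(x) = 1.079
Step 4: n = 1/(exp(x)-1) = 12.62

12.62


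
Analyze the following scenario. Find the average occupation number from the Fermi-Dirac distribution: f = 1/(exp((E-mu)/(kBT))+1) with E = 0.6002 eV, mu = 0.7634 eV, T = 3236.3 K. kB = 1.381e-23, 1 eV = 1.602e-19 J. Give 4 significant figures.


Step 1: (E - mu) = 0.6002 - 0.7634 = -0.1632 eV
Step 2: Convert: (E-mu)*eV = -2.614e-20 J
Step 3: x = (E-mu)*eV/(kB*T) = -0.585
Step 4: f = 1/(exp(-0.585)+1) = 0.6422

0.6422


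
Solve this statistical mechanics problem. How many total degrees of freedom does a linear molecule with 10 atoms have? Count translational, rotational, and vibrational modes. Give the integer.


Step 1: Translational DOF = 3
Step 2: Rotational DOF (linear) = 2
Step 3: Vibrational DOF = 3*10 - 5 = 25
Step 4: Total = 3 + 2 + 25 = 30

30


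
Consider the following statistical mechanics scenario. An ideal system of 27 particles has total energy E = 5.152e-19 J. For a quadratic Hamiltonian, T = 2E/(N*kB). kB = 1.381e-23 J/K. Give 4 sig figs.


Step 1: Numerator = 2*E = 2*5.152e-19 = 1.03e-18 J
Step 2: Denominator = N*kB = 27*1.381e-23 = 3.729e-22
Step 3: T = 1.03e-18 / 3.729e-22 = 2763 K

2763


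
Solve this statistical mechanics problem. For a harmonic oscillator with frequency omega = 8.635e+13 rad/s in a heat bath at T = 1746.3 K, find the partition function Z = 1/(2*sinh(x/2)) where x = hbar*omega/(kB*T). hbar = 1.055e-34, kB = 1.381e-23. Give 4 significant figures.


Step 1: Compute x = hbar*omega/(kB*T) = 1.055e-34*8.635e+13/(1.381e-23*1746.3) = 0.3777
Step 2: x/2 = 0.1889
Step 3: sinh(x/2) = 0.19
Step 4: Z = 1/(2*0.19) = 2.632

2.632


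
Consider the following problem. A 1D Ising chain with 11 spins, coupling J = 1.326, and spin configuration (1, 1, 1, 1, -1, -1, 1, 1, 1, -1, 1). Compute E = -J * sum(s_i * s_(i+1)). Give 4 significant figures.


Step 1: Nearest-neighbor products: 1, 1, 1, -1, 1, -1, 1, 1, -1, -1
Step 2: Sum of products = 2
Step 3: E = -1.326 * 2 = -2.652

-2.652


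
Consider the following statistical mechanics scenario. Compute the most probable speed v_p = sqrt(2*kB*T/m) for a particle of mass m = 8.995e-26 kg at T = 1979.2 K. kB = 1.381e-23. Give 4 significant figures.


Step 1: Numerator = 2*kB*T = 2*1.381e-23*1979.2 = 5.467e-20
Step 2: Ratio = 5.467e-20 / 8.995e-26 = 6.077e+05
Step 3: v_p = sqrt(6.077e+05) = 779.6 m/s

779.6


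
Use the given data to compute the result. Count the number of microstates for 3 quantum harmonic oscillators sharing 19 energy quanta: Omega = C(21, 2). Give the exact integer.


Step 1: Use binomial coefficient C(21, 2)
Step 2: Numerator = 21! / 19!
Step 3: Denominator = 2!
Step 4: Omega = 210

210


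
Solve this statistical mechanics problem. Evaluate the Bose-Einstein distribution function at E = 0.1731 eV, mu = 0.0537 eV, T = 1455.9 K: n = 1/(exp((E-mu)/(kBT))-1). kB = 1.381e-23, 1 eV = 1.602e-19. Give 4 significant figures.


Step 1: (E - mu) = 0.1194 eV
Step 2: x = (E-mu)*eV/(kB*T) = 0.1194*1.602e-19/(1.381e-23*1455.9) = 0.9514
Step 3: exp(x) = 2.589
Step 4: n = 1/(exp(x)-1) = 0.6292

0.6292


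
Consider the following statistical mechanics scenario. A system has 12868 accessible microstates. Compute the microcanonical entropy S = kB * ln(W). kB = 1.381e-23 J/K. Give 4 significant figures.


Step 1: ln(W) = ln(12868) = 9.462
Step 2: S = kB * ln(W) = 1.381e-23 * 9.462
Step 3: S = 1.307e-22 J/K

1.307e-22


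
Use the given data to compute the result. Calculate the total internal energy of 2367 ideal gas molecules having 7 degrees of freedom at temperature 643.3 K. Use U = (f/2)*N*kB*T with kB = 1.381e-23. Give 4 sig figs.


Step 1: f/2 = 7/2 = 3.5
Step 2: N*kB*T = 2367*1.381e-23*643.3 = 2.103e-17
Step 3: U = 3.5 * 2.103e-17 = 7.36e-17 J

7.36e-17


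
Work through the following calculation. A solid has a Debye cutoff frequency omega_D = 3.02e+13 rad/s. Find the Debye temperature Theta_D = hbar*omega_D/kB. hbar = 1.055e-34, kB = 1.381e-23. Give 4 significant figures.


Step 1: hbar*omega_D = 1.055e-34 * 3.02e+13 = 3.186e-21 J
Step 2: Theta_D = 3.186e-21 / 1.381e-23
Step 3: Theta_D = 230.7 K

230.7


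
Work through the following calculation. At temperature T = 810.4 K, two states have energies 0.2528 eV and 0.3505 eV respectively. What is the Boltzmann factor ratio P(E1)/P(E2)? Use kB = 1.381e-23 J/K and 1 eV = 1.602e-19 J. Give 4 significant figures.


Step 1: Compute energy difference dE = E1 - E2 = 0.2528 - 0.3505 = -0.0977 eV
Step 2: Convert to Joules: dE_J = -0.0977 * 1.602e-19 = -1.565e-20 J
Step 3: Compute exponent = -dE_J / (kB * T) = -(-1.565e-20) / (1.381e-23 * 810.4) = 1.399
Step 4: P(E1)/P(E2) = exp(1.399) = 4.049

4.049


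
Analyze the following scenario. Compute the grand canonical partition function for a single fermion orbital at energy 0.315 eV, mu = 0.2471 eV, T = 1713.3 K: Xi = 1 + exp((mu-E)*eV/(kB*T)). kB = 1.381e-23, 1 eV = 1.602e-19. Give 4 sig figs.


Step 1: (mu - E) = 0.2471 - 0.315 = -0.0679 eV
Step 2: x = (mu-E)*eV/(kB*T) = -0.0679*1.602e-19/(1.381e-23*1713.3) = -0.4597
Step 3: exp(x) = 0.6315
Step 4: Xi = 1 + 0.6315 = 1.631

1.631


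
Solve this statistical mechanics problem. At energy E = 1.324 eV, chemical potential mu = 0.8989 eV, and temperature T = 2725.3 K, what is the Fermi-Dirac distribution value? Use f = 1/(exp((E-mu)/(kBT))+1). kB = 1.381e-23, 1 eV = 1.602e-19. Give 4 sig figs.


Step 1: (E - mu) = 1.324 - 0.8989 = 0.4251 eV
Step 2: Convert: (E-mu)*eV = 6.81e-20 J
Step 3: x = (E-mu)*eV/(kB*T) = 1.809
Step 4: f = 1/(exp(1.809)+1) = 0.1407

0.1407


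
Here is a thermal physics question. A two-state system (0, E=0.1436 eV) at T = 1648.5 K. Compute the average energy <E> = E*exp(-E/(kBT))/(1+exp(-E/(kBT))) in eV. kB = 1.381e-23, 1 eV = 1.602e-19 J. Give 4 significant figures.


Step 1: beta*E = 0.1436*1.602e-19/(1.381e-23*1648.5) = 1.01
Step 2: exp(-beta*E) = 0.364
Step 3: <E> = 0.1436*0.364/(1+0.364) = 0.03832 eV

0.03832


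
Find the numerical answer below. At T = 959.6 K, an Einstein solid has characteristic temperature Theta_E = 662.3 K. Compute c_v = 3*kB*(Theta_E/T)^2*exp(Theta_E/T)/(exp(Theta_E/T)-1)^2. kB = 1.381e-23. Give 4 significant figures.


Step 1: x = Theta_E/T = 662.3/959.6 = 0.6902
Step 2: x^2 = 0.4764
Step 3: exp(x) = 1.994
Step 4: c_v = 3*1.381e-23*0.4764*1.994/(1.994-1)^2 = 3.982e-23

3.982e-23


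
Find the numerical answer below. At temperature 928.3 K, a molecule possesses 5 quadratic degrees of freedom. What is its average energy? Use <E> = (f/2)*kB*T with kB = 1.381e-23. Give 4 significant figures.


Step 1: f/2 = 5/2 = 2.5
Step 2: kB*T = 1.381e-23 * 928.3 = 1.282e-20
Step 3: <E> = 2.5 * 1.282e-20 = 3.205e-20 J

3.205e-20


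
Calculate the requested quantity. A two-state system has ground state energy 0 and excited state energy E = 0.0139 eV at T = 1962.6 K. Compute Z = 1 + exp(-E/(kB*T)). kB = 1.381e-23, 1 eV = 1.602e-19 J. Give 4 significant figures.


Step 1: Compute beta*E = E*eV/(kB*T) = 0.0139*1.602e-19/(1.381e-23*1962.6) = 0.08216
Step 2: exp(-beta*E) = exp(-0.08216) = 0.9211
Step 3: Z = 1 + 0.9211 = 1.921

1.921


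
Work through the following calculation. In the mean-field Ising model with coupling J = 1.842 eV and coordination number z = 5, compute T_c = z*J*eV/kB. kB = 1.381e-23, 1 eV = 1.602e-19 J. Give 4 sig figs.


Step 1: z*J = 5*1.842 = 9.21 eV
Step 2: Convert to Joules: 9.21*1.602e-19 = 1.475e-18 J
Step 3: T_c = 1.475e-18 / 1.381e-23 = 1.068e+05 K

1.068e+05


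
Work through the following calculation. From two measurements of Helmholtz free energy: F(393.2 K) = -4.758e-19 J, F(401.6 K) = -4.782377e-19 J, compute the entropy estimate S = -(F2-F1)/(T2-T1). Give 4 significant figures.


Step 1: dF = F2 - F1 = -4.782377e-19 - (-4.758e-19) = -2.4377e-21 J
Step 2: dT = T2 - T1 = 401.6 - 393.2 = 8.4 K
Step 3: S = -dF/dT = -(-2.4377e-21)/8.4 = 2.902e-22 J/K

2.902e-22


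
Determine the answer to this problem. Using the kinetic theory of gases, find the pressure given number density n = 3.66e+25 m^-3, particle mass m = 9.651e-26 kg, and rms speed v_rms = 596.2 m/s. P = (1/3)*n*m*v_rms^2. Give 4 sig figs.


Step 1: v_rms^2 = 596.2^2 = 3.555e+05
Step 2: n*m = 3.66e+25*9.651e-26 = 3.532
Step 3: P = (1/3)*3.532*3.555e+05 = 4.185e+05 Pa

4.185e+05


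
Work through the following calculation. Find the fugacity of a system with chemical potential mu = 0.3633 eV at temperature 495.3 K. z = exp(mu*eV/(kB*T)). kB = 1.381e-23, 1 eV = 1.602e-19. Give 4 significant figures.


Step 1: Convert mu to Joules: 0.3633*1.602e-19 = 5.82e-20 J
Step 2: kB*T = 1.381e-23*495.3 = 6.84e-21 J
Step 3: mu/(kB*T) = 8.509
Step 4: z = exp(8.509) = 4958

4958


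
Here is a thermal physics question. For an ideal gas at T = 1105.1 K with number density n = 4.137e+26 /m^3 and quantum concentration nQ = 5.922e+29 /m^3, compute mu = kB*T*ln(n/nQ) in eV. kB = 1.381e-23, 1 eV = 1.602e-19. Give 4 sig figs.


Step 1: n/nQ = 4.137e+26/5.922e+29 = 0.0006986
Step 2: ln(n/nQ) = -7.266
Step 3: mu = kB*T*ln(n/nQ) = 1.526e-20*-7.266 = -1.109e-19 J
Step 4: Convert to eV: -1.109e-19/1.602e-19 = -0.6922 eV

-0.6922


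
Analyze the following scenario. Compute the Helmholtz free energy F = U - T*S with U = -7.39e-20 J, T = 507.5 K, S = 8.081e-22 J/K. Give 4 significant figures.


Step 1: T*S = 507.5 * 8.081e-22 = 4.101e-19 J
Step 2: F = U - T*S = -7.39e-20 - 4.101e-19
Step 3: F = -4.84e-19 J

-4.84e-19


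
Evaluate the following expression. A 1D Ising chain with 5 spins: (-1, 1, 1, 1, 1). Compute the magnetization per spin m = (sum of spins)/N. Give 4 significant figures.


Step 1: Count up spins (+1): 4, down spins (-1): 1
Step 2: Total magnetization M = 4 - 1 = 3
Step 3: m = M/N = 3/5 = 0.6

0.6


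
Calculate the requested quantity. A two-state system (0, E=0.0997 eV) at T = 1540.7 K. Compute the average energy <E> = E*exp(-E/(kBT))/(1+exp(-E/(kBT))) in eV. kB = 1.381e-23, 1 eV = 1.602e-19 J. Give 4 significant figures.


Step 1: beta*E = 0.0997*1.602e-19/(1.381e-23*1540.7) = 0.7507
Step 2: exp(-beta*E) = 0.4721
Step 3: <E> = 0.0997*0.4721/(1+0.4721) = 0.03197 eV

0.03197


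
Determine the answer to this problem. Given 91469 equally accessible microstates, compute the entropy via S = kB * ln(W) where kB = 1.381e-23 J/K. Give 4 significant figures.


Step 1: ln(W) = ln(91469) = 11.42
Step 2: S = kB * ln(W) = 1.381e-23 * 11.42
Step 3: S = 1.578e-22 J/K

1.578e-22


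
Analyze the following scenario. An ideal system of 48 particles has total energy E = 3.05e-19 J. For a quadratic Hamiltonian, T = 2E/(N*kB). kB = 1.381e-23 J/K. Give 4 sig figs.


Step 1: Numerator = 2*E = 2*3.05e-19 = 6.1e-19 J
Step 2: Denominator = N*kB = 48*1.381e-23 = 6.629e-22
Step 3: T = 6.1e-19 / 6.629e-22 = 920.2 K

920.2


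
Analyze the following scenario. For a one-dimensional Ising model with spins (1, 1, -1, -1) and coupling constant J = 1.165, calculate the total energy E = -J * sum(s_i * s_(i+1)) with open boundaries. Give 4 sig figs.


Step 1: Nearest-neighbor products: 1, -1, 1
Step 2: Sum of products = 1
Step 3: E = -1.165 * 1 = -1.165

-1.165


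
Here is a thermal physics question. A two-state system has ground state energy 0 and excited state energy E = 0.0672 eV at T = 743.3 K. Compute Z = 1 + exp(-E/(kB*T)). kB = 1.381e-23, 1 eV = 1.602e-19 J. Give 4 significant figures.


Step 1: Compute beta*E = E*eV/(kB*T) = 0.0672*1.602e-19/(1.381e-23*743.3) = 1.049
Step 2: exp(-beta*E) = exp(-1.049) = 0.3504
Step 3: Z = 1 + 0.3504 = 1.35

1.35


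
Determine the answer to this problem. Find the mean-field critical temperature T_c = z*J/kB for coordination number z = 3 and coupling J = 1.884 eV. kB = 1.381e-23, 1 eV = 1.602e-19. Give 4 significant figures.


Step 1: z*J = 3*1.884 = 5.652 eV
Step 2: Convert to Joules: 5.652*1.602e-19 = 9.055e-19 J
Step 3: T_c = 9.055e-19 / 1.381e-23 = 6.556e+04 K

6.556e+04


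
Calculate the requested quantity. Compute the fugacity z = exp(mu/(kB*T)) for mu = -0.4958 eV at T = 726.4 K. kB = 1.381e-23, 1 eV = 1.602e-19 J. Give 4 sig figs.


Step 1: Convert mu to Joules: -0.4958*1.602e-19 = -7.943e-20 J
Step 2: kB*T = 1.381e-23*726.4 = 1.003e-20 J
Step 3: mu/(kB*T) = -7.918
Step 4: z = exp(-7.918) = 0.0003642

0.0003642


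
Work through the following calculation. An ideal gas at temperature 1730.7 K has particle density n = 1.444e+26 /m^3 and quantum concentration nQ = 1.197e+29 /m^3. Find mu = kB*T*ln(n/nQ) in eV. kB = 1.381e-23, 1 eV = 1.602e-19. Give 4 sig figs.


Step 1: n/nQ = 1.444e+26/1.197e+29 = 0.001206
Step 2: ln(n/nQ) = -6.72
Step 3: mu = kB*T*ln(n/nQ) = 2.39e-20*-6.72 = -1.606e-19 J
Step 4: Convert to eV: -1.606e-19/1.602e-19 = -1.003 eV

-1.003


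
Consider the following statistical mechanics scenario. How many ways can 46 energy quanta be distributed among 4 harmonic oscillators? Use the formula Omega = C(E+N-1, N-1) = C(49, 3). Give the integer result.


Step 1: Use binomial coefficient C(49, 3)
Step 2: Numerator = 49! / 46!
Step 3: Denominator = 3!
Step 4: Omega = 18424

18424


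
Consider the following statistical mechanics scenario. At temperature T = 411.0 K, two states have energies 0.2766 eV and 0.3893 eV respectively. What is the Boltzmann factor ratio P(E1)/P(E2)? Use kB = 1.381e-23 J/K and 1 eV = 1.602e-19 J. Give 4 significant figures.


Step 1: Compute energy difference dE = E1 - E2 = 0.2766 - 0.3893 = -0.1127 eV
Step 2: Convert to Joules: dE_J = -0.1127 * 1.602e-19 = -1.805e-20 J
Step 3: Compute exponent = -dE_J / (kB * T) = -(-1.805e-20) / (1.381e-23 * 411.0) = 3.181
Step 4: P(E1)/P(E2) = exp(3.181) = 24.07

24.07


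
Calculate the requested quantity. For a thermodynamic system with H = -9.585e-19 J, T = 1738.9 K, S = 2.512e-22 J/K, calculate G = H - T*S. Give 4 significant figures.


Step 1: T*S = 1738.9 * 2.512e-22 = 4.368e-19 J
Step 2: G = H - T*S = -9.585e-19 - 4.368e-19
Step 3: G = -1.395e-18 J

-1.395e-18


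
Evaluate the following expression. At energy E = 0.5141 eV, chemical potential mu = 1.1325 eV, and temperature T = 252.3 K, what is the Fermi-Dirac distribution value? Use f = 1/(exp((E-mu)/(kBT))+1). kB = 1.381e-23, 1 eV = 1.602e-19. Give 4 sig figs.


Step 1: (E - mu) = 0.5141 - 1.1325 = -0.6184 eV
Step 2: Convert: (E-mu)*eV = -9.907e-20 J
Step 3: x = (E-mu)*eV/(kB*T) = -28.43
Step 4: f = 1/(exp(-28.43)+1) = 1

1


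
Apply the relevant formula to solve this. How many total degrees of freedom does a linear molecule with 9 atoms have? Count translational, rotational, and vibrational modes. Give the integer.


Step 1: Translational DOF = 3
Step 2: Rotational DOF (linear) = 2
Step 3: Vibrational DOF = 3*9 - 5 = 22
Step 4: Total = 3 + 2 + 22 = 27

27


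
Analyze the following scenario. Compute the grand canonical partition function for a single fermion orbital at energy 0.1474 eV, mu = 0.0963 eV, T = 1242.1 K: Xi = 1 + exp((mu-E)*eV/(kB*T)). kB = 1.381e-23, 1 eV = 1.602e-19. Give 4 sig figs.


Step 1: (mu - E) = 0.0963 - 0.1474 = -0.0511 eV
Step 2: x = (mu-E)*eV/(kB*T) = -0.0511*1.602e-19/(1.381e-23*1242.1) = -0.4772
Step 3: exp(x) = 0.6205
Step 4: Xi = 1 + 0.6205 = 1.62

1.62


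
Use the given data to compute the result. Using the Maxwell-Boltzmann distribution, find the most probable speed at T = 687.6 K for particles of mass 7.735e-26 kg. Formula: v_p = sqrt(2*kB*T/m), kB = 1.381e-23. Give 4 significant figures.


Step 1: Numerator = 2*kB*T = 2*1.381e-23*687.6 = 1.899e-20
Step 2: Ratio = 1.899e-20 / 7.735e-26 = 2.455e+05
Step 3: v_p = sqrt(2.455e+05) = 495.5 m/s

495.5


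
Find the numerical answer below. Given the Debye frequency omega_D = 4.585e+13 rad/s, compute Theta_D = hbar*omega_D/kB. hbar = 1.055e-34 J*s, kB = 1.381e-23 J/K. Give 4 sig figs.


Step 1: hbar*omega_D = 1.055e-34 * 4.585e+13 = 4.837e-21 J
Step 2: Theta_D = 4.837e-21 / 1.381e-23
Step 3: Theta_D = 350.3 K

350.3


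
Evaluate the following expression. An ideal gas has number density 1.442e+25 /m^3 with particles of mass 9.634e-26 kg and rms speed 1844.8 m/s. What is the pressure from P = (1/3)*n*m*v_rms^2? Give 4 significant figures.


Step 1: v_rms^2 = 1844.8^2 = 3.403e+06
Step 2: n*m = 1.442e+25*9.634e-26 = 1.389
Step 3: P = (1/3)*1.389*3.403e+06 = 1.576e+06 Pa

1.576e+06


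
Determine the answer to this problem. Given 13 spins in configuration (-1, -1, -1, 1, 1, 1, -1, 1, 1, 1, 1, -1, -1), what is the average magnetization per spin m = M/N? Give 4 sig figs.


Step 1: Count up spins (+1): 7, down spins (-1): 6
Step 2: Total magnetization M = 7 - 6 = 1
Step 3: m = M/N = 1/13 = 0.07692

0.07692


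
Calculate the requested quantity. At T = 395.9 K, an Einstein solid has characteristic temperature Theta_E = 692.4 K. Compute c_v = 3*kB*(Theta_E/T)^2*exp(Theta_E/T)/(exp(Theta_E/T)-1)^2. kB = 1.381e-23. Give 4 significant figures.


Step 1: x = Theta_E/T = 692.4/395.9 = 1.749
Step 2: x^2 = 3.059
Step 3: exp(x) = 5.748
Step 4: c_v = 3*1.381e-23*3.059*5.748/(5.748-1)^2 = 3.231e-23

3.231e-23


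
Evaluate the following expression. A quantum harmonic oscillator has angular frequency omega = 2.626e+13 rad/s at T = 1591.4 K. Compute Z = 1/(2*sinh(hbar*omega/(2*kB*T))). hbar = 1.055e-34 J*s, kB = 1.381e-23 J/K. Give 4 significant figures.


Step 1: Compute x = hbar*omega/(kB*T) = 1.055e-34*2.626e+13/(1.381e-23*1591.4) = 0.1261
Step 2: x/2 = 0.06303
Step 3: sinh(x/2) = 0.06307
Step 4: Z = 1/(2*0.06307) = 7.928

7.928


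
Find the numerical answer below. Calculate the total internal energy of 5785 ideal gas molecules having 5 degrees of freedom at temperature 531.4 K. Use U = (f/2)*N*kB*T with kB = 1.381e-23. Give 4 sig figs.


Step 1: f/2 = 5/2 = 2.5
Step 2: N*kB*T = 5785*1.381e-23*531.4 = 4.245e-17
Step 3: U = 2.5 * 4.245e-17 = 1.061e-16 J

1.061e-16


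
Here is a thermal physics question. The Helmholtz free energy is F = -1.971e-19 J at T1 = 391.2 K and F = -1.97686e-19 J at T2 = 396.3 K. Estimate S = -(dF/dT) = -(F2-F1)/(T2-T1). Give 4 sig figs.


Step 1: dF = F2 - F1 = -1.97686e-19 - (-1.971e-19) = -5.86e-22 J
Step 2: dT = T2 - T1 = 396.3 - 391.2 = 5.1 K
Step 3: S = -dF/dT = -(-5.86e-22)/5.1 = 1.149e-22 J/K

1.149e-22


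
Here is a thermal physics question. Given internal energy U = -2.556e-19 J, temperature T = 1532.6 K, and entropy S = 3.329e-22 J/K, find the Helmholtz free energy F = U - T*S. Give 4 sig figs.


Step 1: T*S = 1532.6 * 3.329e-22 = 5.102e-19 J
Step 2: F = U - T*S = -2.556e-19 - 5.102e-19
Step 3: F = -7.658e-19 J

-7.658e-19


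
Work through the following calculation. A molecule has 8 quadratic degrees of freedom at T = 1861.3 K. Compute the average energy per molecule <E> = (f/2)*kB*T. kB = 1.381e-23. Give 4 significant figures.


Step 1: f/2 = 8/2 = 4
Step 2: kB*T = 1.381e-23 * 1861.3 = 2.57e-20
Step 3: <E> = 4 * 2.57e-20 = 1.028e-19 J

1.028e-19


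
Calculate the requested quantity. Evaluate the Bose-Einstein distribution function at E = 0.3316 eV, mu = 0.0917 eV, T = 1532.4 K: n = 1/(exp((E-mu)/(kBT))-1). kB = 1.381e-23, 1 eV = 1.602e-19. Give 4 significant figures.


Step 1: (E - mu) = 0.2399 eV
Step 2: x = (E-mu)*eV/(kB*T) = 0.2399*1.602e-19/(1.381e-23*1532.4) = 1.816
Step 3: exp(x) = 6.148
Step 4: n = 1/(exp(x)-1) = 0.1943

0.1943


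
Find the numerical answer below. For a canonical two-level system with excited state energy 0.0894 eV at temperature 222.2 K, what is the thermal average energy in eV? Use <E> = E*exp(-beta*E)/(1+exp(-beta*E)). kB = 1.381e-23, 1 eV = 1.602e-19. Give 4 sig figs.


Step 1: beta*E = 0.0894*1.602e-19/(1.381e-23*222.2) = 4.667
Step 2: exp(-beta*E) = 0.009398
Step 3: <E> = 0.0894*0.009398/(1+0.009398) = 0.0008324 eV

0.0008324


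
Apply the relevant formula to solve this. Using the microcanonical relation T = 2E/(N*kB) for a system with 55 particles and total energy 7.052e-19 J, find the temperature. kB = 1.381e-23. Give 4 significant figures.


Step 1: Numerator = 2*E = 2*7.052e-19 = 1.41e-18 J
Step 2: Denominator = N*kB = 55*1.381e-23 = 7.595e-22
Step 3: T = 1.41e-18 / 7.595e-22 = 1857 K

1857


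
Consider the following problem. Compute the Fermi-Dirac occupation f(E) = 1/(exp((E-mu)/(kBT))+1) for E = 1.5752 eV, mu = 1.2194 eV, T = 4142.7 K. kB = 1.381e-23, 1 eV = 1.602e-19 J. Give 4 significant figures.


Step 1: (E - mu) = 1.5752 - 1.2194 = 0.3558 eV
Step 2: Convert: (E-mu)*eV = 5.7e-20 J
Step 3: x = (E-mu)*eV/(kB*T) = 0.9963
Step 4: f = 1/(exp(0.9963)+1) = 0.2697

0.2697


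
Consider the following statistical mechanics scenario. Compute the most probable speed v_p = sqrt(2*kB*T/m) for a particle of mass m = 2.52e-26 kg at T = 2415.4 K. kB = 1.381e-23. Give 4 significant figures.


Step 1: Numerator = 2*kB*T = 2*1.381e-23*2415.4 = 6.671e-20
Step 2: Ratio = 6.671e-20 / 2.52e-26 = 2.647e+06
Step 3: v_p = sqrt(2.647e+06) = 1627 m/s

1627


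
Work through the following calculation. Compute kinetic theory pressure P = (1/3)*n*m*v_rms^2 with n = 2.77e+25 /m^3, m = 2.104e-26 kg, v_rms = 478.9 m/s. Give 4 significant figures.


Step 1: v_rms^2 = 478.9^2 = 2.293e+05
Step 2: n*m = 2.77e+25*2.104e-26 = 0.5828
Step 3: P = (1/3)*0.5828*2.293e+05 = 4.455e+04 Pa

4.455e+04


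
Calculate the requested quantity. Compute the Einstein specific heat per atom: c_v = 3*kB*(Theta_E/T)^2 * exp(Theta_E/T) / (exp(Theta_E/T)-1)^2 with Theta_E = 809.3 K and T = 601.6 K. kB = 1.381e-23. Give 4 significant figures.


Step 1: x = Theta_E/T = 809.3/601.6 = 1.345
Step 2: x^2 = 1.81
Step 3: exp(x) = 3.839
Step 4: c_v = 3*1.381e-23*1.81*3.839/(3.839-1)^2 = 3.571e-23

3.571e-23


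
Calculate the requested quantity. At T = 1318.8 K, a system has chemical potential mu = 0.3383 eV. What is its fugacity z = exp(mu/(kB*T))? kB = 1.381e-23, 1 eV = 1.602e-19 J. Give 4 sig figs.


Step 1: Convert mu to Joules: 0.3383*1.602e-19 = 5.42e-20 J
Step 2: kB*T = 1.381e-23*1318.8 = 1.821e-20 J
Step 3: mu/(kB*T) = 2.976
Step 4: z = exp(2.976) = 19.6

19.6


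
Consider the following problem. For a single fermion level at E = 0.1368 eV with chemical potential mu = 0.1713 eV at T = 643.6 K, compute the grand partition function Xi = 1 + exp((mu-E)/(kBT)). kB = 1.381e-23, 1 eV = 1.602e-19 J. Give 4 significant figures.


Step 1: (mu - E) = 0.1713 - 0.1368 = 0.0345 eV
Step 2: x = (mu-E)*eV/(kB*T) = 0.0345*1.602e-19/(1.381e-23*643.6) = 0.6218
Step 3: exp(x) = 1.862
Step 4: Xi = 1 + 1.862 = 2.862

2.862


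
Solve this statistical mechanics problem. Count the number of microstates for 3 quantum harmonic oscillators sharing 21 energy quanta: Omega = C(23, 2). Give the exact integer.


Step 1: Use binomial coefficient C(23, 2)
Step 2: Numerator = 23! / 21!
Step 3: Denominator = 2!
Step 4: Omega = 253

253


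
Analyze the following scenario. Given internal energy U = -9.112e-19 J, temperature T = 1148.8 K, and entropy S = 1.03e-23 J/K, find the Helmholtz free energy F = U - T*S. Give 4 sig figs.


Step 1: T*S = 1148.8 * 1.03e-23 = 1.183e-20 J
Step 2: F = U - T*S = -9.112e-19 - 1.183e-20
Step 3: F = -9.23e-19 J

-9.23e-19


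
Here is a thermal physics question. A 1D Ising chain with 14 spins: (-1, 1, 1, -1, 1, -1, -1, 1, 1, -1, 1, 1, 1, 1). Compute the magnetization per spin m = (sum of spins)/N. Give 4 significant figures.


Step 1: Count up spins (+1): 9, down spins (-1): 5
Step 2: Total magnetization M = 9 - 5 = 4
Step 3: m = M/N = 4/14 = 0.2857

0.2857


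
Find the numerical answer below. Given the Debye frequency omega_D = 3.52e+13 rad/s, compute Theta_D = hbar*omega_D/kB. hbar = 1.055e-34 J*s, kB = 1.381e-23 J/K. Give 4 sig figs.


Step 1: hbar*omega_D = 1.055e-34 * 3.52e+13 = 3.714e-21 J
Step 2: Theta_D = 3.714e-21 / 1.381e-23
Step 3: Theta_D = 268.9 K

268.9


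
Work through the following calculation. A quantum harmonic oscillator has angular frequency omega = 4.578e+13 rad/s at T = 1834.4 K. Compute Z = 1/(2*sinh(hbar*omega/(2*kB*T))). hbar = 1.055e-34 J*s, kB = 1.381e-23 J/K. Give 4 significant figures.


Step 1: Compute x = hbar*omega/(kB*T) = 1.055e-34*4.578e+13/(1.381e-23*1834.4) = 0.1907
Step 2: x/2 = 0.09533
Step 3: sinh(x/2) = 0.09547
Step 4: Z = 1/(2*0.09547) = 5.237

5.237


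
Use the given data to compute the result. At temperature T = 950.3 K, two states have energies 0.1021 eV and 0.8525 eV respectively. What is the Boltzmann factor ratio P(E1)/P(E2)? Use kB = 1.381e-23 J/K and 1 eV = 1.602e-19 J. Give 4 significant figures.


Step 1: Compute energy difference dE = E1 - E2 = 0.1021 - 0.8525 = -0.7504 eV
Step 2: Convert to Joules: dE_J = -0.7504 * 1.602e-19 = -1.202e-19 J
Step 3: Compute exponent = -dE_J / (kB * T) = -(-1.202e-19) / (1.381e-23 * 950.3) = 9.16
Step 4: P(E1)/P(E2) = exp(9.16) = 9510

9510


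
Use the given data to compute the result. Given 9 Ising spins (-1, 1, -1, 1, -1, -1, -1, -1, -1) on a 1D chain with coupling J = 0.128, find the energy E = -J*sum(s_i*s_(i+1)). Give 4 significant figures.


Step 1: Nearest-neighbor products: -1, -1, -1, -1, 1, 1, 1, 1
Step 2: Sum of products = 0
Step 3: E = -0.128 * 0 = 0

0


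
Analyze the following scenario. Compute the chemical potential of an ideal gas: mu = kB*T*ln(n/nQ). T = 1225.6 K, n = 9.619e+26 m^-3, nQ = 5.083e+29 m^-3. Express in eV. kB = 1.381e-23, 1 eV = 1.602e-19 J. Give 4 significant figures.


Step 1: n/nQ = 9.619e+26/5.083e+29 = 0.001892
Step 2: ln(n/nQ) = -6.27
Step 3: mu = kB*T*ln(n/nQ) = 1.693e-20*-6.27 = -1.061e-19 J
Step 4: Convert to eV: -1.061e-19/1.602e-19 = -0.6624 eV

-0.6624


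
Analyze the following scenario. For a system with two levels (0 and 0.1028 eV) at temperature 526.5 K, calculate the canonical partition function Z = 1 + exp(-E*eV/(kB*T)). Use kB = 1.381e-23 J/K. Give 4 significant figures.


Step 1: Compute beta*E = E*eV/(kB*T) = 0.1028*1.602e-19/(1.381e-23*526.5) = 2.265
Step 2: exp(-beta*E) = exp(-2.265) = 0.1038
Step 3: Z = 1 + 0.1038 = 1.104

1.104


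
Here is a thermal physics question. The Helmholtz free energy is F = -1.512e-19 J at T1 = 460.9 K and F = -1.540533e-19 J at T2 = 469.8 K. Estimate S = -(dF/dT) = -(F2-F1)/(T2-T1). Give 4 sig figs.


Step 1: dF = F2 - F1 = -1.540533e-19 - (-1.512e-19) = -2.8533e-21 J
Step 2: dT = T2 - T1 = 469.8 - 460.9 = 8.9 K
Step 3: S = -dF/dT = -(-2.8533e-21)/8.9 = 3.206e-22 J/K

3.206e-22


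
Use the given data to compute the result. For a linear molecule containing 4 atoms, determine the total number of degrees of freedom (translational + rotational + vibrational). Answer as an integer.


Step 1: Translational DOF = 3
Step 2: Rotational DOF (linear) = 2
Step 3: Vibrational DOF = 3*4 - 5 = 7
Step 4: Total = 3 + 2 + 7 = 12

12


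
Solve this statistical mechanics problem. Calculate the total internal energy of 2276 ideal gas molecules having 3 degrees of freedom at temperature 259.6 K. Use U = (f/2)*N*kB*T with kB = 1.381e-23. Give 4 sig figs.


Step 1: f/2 = 3/2 = 1.5
Step 2: N*kB*T = 2276*1.381e-23*259.6 = 8.16e-18
Step 3: U = 1.5 * 8.16e-18 = 1.224e-17 J

1.224e-17


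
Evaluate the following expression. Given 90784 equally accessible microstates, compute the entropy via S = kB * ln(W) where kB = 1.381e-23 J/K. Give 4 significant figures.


Step 1: ln(W) = ln(90784) = 11.42
Step 2: S = kB * ln(W) = 1.381e-23 * 11.42
Step 3: S = 1.577e-22 J/K

1.577e-22


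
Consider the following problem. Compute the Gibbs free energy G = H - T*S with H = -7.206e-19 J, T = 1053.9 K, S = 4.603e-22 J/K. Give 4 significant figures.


Step 1: T*S = 1053.9 * 4.603e-22 = 4.851e-19 J
Step 2: G = H - T*S = -7.206e-19 - 4.851e-19
Step 3: G = -1.206e-18 J

-1.206e-18


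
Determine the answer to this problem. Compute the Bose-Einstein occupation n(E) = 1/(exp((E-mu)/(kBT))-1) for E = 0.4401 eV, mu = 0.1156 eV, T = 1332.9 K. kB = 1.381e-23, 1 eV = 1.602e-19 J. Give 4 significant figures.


Step 1: (E - mu) = 0.3245 eV
Step 2: x = (E-mu)*eV/(kB*T) = 0.3245*1.602e-19/(1.381e-23*1332.9) = 2.824
Step 3: exp(x) = 16.85
Step 4: n = 1/(exp(x)-1) = 0.06311

0.06311


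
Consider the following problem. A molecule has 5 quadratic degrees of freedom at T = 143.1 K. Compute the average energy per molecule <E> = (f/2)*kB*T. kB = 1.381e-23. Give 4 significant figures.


Step 1: f/2 = 5/2 = 2.5
Step 2: kB*T = 1.381e-23 * 143.1 = 1.976e-21
Step 3: <E> = 2.5 * 1.976e-21 = 4.941e-21 J

4.941e-21


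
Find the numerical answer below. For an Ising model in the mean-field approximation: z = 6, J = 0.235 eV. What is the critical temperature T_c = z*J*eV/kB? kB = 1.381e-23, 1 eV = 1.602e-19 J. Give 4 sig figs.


Step 1: z*J = 6*0.235 = 1.41 eV
Step 2: Convert to Joules: 1.41*1.602e-19 = 2.259e-19 J
Step 3: T_c = 2.259e-19 / 1.381e-23 = 1.636e+04 K

1.636e+04


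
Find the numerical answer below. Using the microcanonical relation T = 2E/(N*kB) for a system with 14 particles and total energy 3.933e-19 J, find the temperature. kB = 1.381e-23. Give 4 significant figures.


Step 1: Numerator = 2*E = 2*3.933e-19 = 7.866e-19 J
Step 2: Denominator = N*kB = 14*1.381e-23 = 1.933e-22
Step 3: T = 7.866e-19 / 1.933e-22 = 4068 K

4068


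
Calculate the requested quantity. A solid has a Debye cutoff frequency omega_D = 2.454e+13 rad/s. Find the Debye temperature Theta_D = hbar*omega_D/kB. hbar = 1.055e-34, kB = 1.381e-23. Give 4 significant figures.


Step 1: hbar*omega_D = 1.055e-34 * 2.454e+13 = 2.589e-21 J
Step 2: Theta_D = 2.589e-21 / 1.381e-23
Step 3: Theta_D = 187.5 K

187.5


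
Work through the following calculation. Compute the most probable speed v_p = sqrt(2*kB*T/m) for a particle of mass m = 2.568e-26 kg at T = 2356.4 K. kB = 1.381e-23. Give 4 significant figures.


Step 1: Numerator = 2*kB*T = 2*1.381e-23*2356.4 = 6.508e-20
Step 2: Ratio = 6.508e-20 / 2.568e-26 = 2.534e+06
Step 3: v_p = sqrt(2.534e+06) = 1592 m/s

1592


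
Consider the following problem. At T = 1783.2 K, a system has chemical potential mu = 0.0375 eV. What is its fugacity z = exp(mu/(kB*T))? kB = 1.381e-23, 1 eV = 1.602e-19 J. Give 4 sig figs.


Step 1: Convert mu to Joules: 0.0375*1.602e-19 = 6.007e-21 J
Step 2: kB*T = 1.381e-23*1783.2 = 2.463e-20 J
Step 3: mu/(kB*T) = 0.2439
Step 4: z = exp(0.2439) = 1.276

1.276


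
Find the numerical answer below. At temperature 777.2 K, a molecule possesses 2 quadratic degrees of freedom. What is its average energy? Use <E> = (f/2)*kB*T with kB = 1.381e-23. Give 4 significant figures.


Step 1: f/2 = 2/2 = 1
Step 2: kB*T = 1.381e-23 * 777.2 = 1.073e-20
Step 3: <E> = 1 * 1.073e-20 = 1.073e-20 J

1.073e-20


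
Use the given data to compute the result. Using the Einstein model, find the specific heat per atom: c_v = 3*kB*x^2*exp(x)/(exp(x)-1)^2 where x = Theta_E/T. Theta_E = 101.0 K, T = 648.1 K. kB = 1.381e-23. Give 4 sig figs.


Step 1: x = Theta_E/T = 101.0/648.1 = 0.1558
Step 2: x^2 = 0.02429
Step 3: exp(x) = 1.169
Step 4: c_v = 3*1.381e-23*0.02429*1.169/(1.169-1)^2 = 4.135e-23

4.135e-23


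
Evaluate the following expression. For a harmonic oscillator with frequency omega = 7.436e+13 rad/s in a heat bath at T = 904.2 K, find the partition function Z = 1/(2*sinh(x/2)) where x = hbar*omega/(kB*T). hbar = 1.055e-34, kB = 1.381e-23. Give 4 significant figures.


Step 1: Compute x = hbar*omega/(kB*T) = 1.055e-34*7.436e+13/(1.381e-23*904.2) = 0.6283
Step 2: x/2 = 0.3141
Step 3: sinh(x/2) = 0.3193
Step 4: Z = 1/(2*0.3193) = 1.566

1.566
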